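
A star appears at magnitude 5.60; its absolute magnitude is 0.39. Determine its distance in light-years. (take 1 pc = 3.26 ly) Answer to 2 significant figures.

d ≈ 360 ly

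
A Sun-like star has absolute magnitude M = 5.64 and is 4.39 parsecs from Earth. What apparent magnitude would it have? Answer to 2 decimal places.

m ≈ 3.85

m = M + 5 log₁₀ d − 5 = 5.64 + 5·0.6425 − 5 = 3.852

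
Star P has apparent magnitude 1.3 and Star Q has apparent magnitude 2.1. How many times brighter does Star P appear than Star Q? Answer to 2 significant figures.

Δm = 1.3 − (2.1) = -0.8
Flux ratio = 10^(−0.4 Δm) = 10^(−0.4 × -0.8) = 10^0.320 = 2.089

2.1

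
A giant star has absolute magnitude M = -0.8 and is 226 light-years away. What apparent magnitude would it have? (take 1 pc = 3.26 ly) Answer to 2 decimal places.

m ≈ 3.40

d = 226 ly / 3.26 = 69.33 pc
m = M + 5 log₁₀ d − 5 = -0.8 + 5·1.8409 − 5 = 3.404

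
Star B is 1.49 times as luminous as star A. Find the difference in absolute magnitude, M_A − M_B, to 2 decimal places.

M_A − M_B ≈ 0.43

Pogson: ΔM = −2.5 log₁₀(ratio) = −2.5 log₁₀(1.49) = −2.5 × 0.1732 = -0.433
Star B is brighter so has the smaller magnitude: M_A − M_B is positive.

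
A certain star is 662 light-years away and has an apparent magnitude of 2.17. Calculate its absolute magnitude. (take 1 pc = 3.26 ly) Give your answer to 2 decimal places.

M ≈ -4.37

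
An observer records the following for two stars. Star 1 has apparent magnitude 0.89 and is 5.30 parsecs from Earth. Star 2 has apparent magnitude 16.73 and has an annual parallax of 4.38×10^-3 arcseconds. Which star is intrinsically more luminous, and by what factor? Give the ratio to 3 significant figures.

Star 1: M = m − 5 log₁₀ d + 5 = 0.89 − 5·0.7243 + 5 = 2.269
Star 2: d = 1/p = 1/4.38×10^-3″ = 228.3 pc
Star 2: M = m − 5 log₁₀ d + 5 = 16.73 − 5·2.3585 + 5 = 9.937
ΔM = M_1 − M_2 = 2.269 − (9.937) = -7.669; smaller M is more luminous → Star 1.
L ratio = 10^(0.4 |ΔM|) = 10^3.067 = 1168

Star 1 is more luminous, by a factor of 1170.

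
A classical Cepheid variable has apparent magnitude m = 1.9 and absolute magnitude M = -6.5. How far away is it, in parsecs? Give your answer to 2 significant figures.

μ = m − M = 8.400
m − M = 5 log₁₀ d − 5
log₁₀ d = (m − M)/5 + 1 = 2.6800
d = 10^2.6800 = 478.6 pc

d ≈ 480 pc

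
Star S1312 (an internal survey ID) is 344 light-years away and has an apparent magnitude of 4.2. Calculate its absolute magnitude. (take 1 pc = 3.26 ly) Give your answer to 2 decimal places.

d = 344 ly / 3.26 = 105.5 pc
5 log₁₀(d/10 pc) = 5 log₁₀(105.5) − 5 = 5.117
M = m − 5 log₁₀(d/10) = 4.2 − 5.117 = -0.917

M ≈ -0.92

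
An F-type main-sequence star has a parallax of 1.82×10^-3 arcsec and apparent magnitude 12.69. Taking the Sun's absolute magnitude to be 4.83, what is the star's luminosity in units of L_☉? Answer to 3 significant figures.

d = 1/p = 1/1.82×10^-3″ = 549.5 pc
M = m − 5 log₁₀ d + 5 = 12.69 − 5·2.7399 + 5 = 3.990
M − M_☉ = 3.990 − 4.83 = -0.840
L/L_☉ = 10^(−0.4 × -0.840) = 2.167

L/L_☉ ≈ 2.17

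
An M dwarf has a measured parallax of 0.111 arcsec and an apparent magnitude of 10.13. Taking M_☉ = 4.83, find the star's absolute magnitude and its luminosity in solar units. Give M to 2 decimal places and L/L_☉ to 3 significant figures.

M ≈ 10.36; L/L_☉ ≈ 6.16×10^-3

d = 1/p = 1/0.111″ = 9.009 pc
M = m − 5 log₁₀ d + 5 = 10.13 − 5·0.9547 + 5 = 10.357
M − M_☉ = 10.357 − 4.83 = 5.527
L/L_☉ = 10^(−0.4 × 5.527) = 6.157×10^-3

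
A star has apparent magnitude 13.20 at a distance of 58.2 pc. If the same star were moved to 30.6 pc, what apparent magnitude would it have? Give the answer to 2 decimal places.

Flux ∝ 1/d², so Δm = 5 log₁₀(d₂/d₁) = 5 log₁₀(30.6/58.2) = -1.396
m₂ = m₁ + Δm = 13.20 + (-1.396) = 11.804

m ≈ 11.80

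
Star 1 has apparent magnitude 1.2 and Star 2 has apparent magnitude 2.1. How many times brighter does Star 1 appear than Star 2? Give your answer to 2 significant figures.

Δm = 1.2 − (2.1) = -0.9
Flux ratio = 10^(−0.4 Δm) = 10^(−0.4 × -0.9) = 10^0.360 = 2.291

2.3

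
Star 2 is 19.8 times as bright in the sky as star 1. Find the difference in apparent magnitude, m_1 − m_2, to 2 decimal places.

m_1 − m_2 ≈ 3.24

Pogson: Δm = −2.5 log₁₀(ratio) = −2.5 log₁₀(19.8) = −2.5 × 1.2967 = -3.242
Star 2 is brighter so has the smaller magnitude: m_1 − m_2 is positive.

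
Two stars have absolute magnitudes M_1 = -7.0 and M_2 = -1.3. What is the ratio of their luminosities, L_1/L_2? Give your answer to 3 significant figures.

L_1/L_2 ≈ 191

ΔM = M_1 − M_2 = -5.7
L_1/L_2 = 10^(−0.4 ΔM) = 10^2.280 = 190.5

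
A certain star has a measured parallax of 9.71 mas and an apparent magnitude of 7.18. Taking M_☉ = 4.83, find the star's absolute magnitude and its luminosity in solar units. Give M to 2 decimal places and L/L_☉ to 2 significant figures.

M ≈ 2.12; L/L_☉ ≈ 12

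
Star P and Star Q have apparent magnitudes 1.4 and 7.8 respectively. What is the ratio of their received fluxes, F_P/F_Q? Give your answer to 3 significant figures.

F_P/F_Q ≈ 363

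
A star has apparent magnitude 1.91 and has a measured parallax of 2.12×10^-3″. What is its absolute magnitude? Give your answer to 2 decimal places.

d = 1/p = 1/2.12×10^-3″ = 471.7 pc
5 log₁₀(d/10 pc) = 5 log₁₀(471.7) − 5 = 8.368
M = m − 5 log₁₀(d/10) = 1.91 − 8.368 = -6.458

M ≈ -6.46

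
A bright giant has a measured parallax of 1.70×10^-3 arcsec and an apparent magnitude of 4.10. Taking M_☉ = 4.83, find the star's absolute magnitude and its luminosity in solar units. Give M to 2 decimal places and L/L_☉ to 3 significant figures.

M ≈ -4.75; L/L_☉ ≈ 6780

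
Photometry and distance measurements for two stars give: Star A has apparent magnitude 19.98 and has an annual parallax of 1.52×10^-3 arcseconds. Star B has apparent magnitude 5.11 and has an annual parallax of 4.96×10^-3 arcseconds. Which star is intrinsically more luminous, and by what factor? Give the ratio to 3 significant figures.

Star A: d = 1/p = 1/1.52×10^-3″ = 657.9 pc
Star A: M = m − 5 log₁₀ d + 5 = 19.98 − 5·2.8182 + 5 = 10.889
Star B: d = 1/p = 1/4.96×10^-3″ = 201.6 pc
Star B: M = m − 5 log₁₀ d + 5 = 5.11 − 5·2.3045 + 5 = -1.413
ΔM = M_A − M_B = 10.889 − (-1.413) = 12.302; smaller M is more luminous → Star B.
L ratio = 10^(0.4 |ΔM|) = 10^4.921 = 83320

Star B is more luminous, by a factor of 83300.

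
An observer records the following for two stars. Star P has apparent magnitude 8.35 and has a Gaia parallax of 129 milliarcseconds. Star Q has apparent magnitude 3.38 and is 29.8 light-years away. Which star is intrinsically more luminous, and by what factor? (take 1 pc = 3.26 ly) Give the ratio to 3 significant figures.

Star Q is more luminous, by a factor of 135.

Star P: p = 129 mas = 0.129″ → d = 1/p = 7.752 pc
Star P: M = m − 5 log₁₀ d + 5 = 8.35 − 5·0.8894 + 5 = 8.903
Star Q: d = 29.8 ly / 3.26 = 9.141 pc
Star Q: M = m − 5 log₁₀ d + 5 = 3.38 − 5·0.9610 + 5 = 3.575
ΔM = M_P − M_Q = 8.903 − (3.575) = 5.328; smaller M is more luminous → Star Q.
L ratio = 10^(0.4 |ΔM|) = 10^2.131 = 135.3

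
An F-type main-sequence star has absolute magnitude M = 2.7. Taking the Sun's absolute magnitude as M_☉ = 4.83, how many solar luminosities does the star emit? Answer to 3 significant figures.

M − M_☉ = 2.7 − 4.83 = -2.130
L/L_☉ = 10^(−0.4 (M − M_☉)) = 10^0.852 = 7.112

L/L_☉ ≈ 7.11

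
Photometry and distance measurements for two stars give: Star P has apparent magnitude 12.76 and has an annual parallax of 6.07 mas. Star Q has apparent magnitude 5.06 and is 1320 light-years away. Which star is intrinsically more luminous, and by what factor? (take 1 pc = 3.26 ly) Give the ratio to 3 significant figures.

Star P: p = 6.07 mas = 6.07×10^-3″ → d = 1/p = 164.7 pc
Star P: M = m − 5 log₁₀ d + 5 = 12.76 − 5·2.2168 + 5 = 6.676
Star Q: d = 1320 ly / 3.26 = 404.9 pc
Star Q: M = m − 5 log₁₀ d + 5 = 5.06 − 5·2.6074 + 5 = -2.977
ΔM = M_P − M_Q = 6.676 − (-2.977) = 9.653; smaller M is more luminous → Star Q.
L ratio = 10^(0.4 |ΔM|) = 10^3.861 = 7263

Star Q is more luminous, by a factor of 7260.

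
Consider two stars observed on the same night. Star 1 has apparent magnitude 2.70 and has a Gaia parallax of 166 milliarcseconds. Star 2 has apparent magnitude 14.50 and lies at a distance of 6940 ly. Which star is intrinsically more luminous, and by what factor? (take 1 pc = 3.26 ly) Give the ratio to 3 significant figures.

Star 2 is more luminous, by a factor of 2.38.

Star 1: p = 166 mas = 0.166″ → d = 1/p = 6.024 pc
Star 1: M = m − 5 log₁₀ d + 5 = 2.70 − 5·0.7799 + 5 = 3.801
Star 2: d = 6940 ly / 3.26 = 2129 pc
Star 2: M = m − 5 log₁₀ d + 5 = 14.50 − 5·3.3281 + 5 = 2.859
ΔM = M_1 − M_2 = 3.801 − (2.859) = 0.941; smaller M is more luminous → Star 2.
L ratio = 10^(0.4 |ΔM|) = 10^0.376 = 2.380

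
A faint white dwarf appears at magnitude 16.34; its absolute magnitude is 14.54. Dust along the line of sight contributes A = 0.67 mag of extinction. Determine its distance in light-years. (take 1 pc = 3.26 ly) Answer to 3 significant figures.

m − M = 5 log₁₀(d/10 pc) + A  ⇒  16.34 − (14.54) − 0.67 = 5 log₁₀(d/10)
1.130 = 5 log₁₀(d/10)
log₁₀ d = (m − M − A)/5 + 1 = 1.2260
d = 10^1.2260 = 16.83 pc
= 54.86 ly

d ≈ 54.9 ly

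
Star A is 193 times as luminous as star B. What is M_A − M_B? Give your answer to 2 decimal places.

Pogson: ΔM = −2.5 log₁₀(ratio) = −2.5 log₁₀(193) = −2.5 × 2.2856 = -5.714
Star A is brighter, so it has the smaller magnitude: the difference is negative.

M_A − M_B ≈ -5.71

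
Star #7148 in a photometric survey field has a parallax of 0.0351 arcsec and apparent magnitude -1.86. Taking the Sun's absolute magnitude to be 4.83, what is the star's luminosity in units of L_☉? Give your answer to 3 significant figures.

L/L_☉ ≈ 3850

d = 1/p = 1/0.0351″ = 28.49 pc
M = m − 5 log₁₀ d + 5 = -1.86 − 5·1.4547 + 5 = -4.133
M − M_☉ = -4.133 − 4.83 = -8.963
L/L_☉ = 10^(−0.4 × -8.963) = 3849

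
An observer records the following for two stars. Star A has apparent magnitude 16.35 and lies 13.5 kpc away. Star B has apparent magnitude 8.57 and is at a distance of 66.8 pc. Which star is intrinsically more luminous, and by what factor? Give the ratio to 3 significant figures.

Star A: d = 13.5 kpc = 13500 pc
Star A: M = m − 5 log₁₀ d + 5 = 16.35 − 5·4.1303 + 5 = 0.698
Star B: M = m − 5 log₁₀ d + 5 = 8.57 − 5·1.8248 + 5 = 4.446
ΔM = M_A − M_B = 0.698 − (4.446) = -3.748; smaller M is more luminous → Star A.
L ratio = 10^(0.4 |ΔM|) = 10^1.499 = 31.56

Star A is more luminous, by a factor of 31.6.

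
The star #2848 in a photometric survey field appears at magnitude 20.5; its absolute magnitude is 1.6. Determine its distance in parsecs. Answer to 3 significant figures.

μ = m − M = 18.900
m − M = 5 log₁₀ d − 5
log₁₀ d = (m − M)/5 + 1 = 4.7800
d = 10^4.7800 = 60260 pc

d ≈ 60300 pc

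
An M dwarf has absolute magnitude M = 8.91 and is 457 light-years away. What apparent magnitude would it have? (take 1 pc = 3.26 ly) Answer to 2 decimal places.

d = 457 ly / 3.26 = 140.2 pc
m = M + 5 log₁₀ d − 5 = 8.91 + 5·2.1467 − 5 = 14.643

m ≈ 14.64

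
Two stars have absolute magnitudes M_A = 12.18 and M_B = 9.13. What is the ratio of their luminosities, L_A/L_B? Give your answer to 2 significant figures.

L_A/L_B ≈ 0.060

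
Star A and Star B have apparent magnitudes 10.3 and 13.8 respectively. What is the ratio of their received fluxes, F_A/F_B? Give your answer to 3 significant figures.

F_A/F_B ≈ 25.1

Magnitude difference = -3.5
Flux ratio = 10^(−0.4 Δm) = 10^(−0.4 × -3.5) = 10^1.400 = 25.12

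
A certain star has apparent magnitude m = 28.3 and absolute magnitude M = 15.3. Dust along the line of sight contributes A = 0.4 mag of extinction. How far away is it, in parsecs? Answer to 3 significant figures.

d ≈ 3310 pc

m − M = 5 log₁₀(d/10 pc) + A  ⇒  28.3 − (15.3) − 0.4 = 5 log₁₀(d/10)
12.600 = 5 log₁₀(d/10)
log₁₀ d = (m − M − A)/5 + 1 = 3.5200
d = 10^3.5200 = 3311 pc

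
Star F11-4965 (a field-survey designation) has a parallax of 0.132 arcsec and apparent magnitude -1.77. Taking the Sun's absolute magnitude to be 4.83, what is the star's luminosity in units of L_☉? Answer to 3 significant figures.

L/L_☉ ≈ 251

d = 1/p = 1/0.132″ = 7.576 pc
M = m − 5 log₁₀ d + 5 = -1.77 − 5·0.8794 + 5 = -1.167
M − M_☉ = -1.167 − 4.83 = -5.997
L/L_☉ = 10^(−0.4 × -5.997) = 250.5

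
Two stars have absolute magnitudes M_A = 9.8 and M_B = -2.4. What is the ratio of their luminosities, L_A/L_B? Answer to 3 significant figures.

ΔM = M_A − M_B = 12.2
L_A/L_B = 10^(−0.4 ΔM) = 10^-4.880 = 1.318×10^-5

L_A/L_B ≈ 1.32×10^-5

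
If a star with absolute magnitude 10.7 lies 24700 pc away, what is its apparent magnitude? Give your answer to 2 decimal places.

m ≈ 27.66

m = M + 5 log₁₀ d − 5 = 10.7 + 5·4.3927 − 5 = 27.663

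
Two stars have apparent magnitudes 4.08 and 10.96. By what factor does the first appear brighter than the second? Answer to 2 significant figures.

Magnitude difference = -6.88
Flux ratio = 10^(−0.4 Δm) = 10^(−0.4 × -6.88) = 10^2.752 = 564.9

560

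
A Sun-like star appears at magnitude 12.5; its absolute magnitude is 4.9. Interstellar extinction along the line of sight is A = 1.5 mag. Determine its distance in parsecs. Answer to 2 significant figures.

m − M = 5 log₁₀(d/10 pc) + A  ⇒  12.5 − (4.9) − 1.5 = 5 log₁₀(d/10)
6.100 = 5 log₁₀(d/10)
log₁₀ d = (m − M − A)/5 + 1 = 2.2200
d = 10^2.2200 = 166.0 pc

d ≈ 170 pc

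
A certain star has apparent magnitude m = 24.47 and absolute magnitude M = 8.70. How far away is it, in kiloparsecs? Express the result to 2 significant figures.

Distance modulus: m − M = 24.47 − (8.70) = 15.770
m − M = 5 log₁₀ d − 5
log₁₀ d = (m − M)/5 + 1 = 4.1540
d = 10^4.1540 = 14260 pc
= 14.26 kpc

d ≈ 14 kpc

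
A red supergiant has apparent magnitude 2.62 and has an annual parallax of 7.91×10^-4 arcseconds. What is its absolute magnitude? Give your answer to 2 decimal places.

d = 1/p = 1/7.91×10^-4″ = 1264 pc
5 log₁₀(d/10 pc) = 5 log₁₀(1264) − 5 = 10.509
M = m − 5 log₁₀(d/10) = 2.62 − 10.509 = -7.889

M ≈ -7.89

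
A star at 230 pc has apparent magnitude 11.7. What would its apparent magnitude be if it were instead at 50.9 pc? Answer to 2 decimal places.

Flux ∝ 1/d², so Δm = 5 log₁₀(d₂/d₁) = 5 log₁₀(50.9/230) = -3.275
m₂ = m₁ + Δm = 11.7 + (-3.275) = 8.425

m ≈ 8.42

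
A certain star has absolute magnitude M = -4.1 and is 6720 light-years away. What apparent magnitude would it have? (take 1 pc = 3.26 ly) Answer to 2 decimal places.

d = 6720 ly / 3.26 = 2061 pc
m = M + 5 log₁₀ d − 5 = -4.1 + 5·3.3142 − 5 = 7.471

m ≈ 7.47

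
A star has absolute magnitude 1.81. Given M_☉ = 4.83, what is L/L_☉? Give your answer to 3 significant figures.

M − M_☉ = 1.81 − 4.83 = -3.020
L/L_☉ = 10^(−0.4 (M − M_☉)) = 10^1.208 = 16.14

L/L_☉ ≈ 16.1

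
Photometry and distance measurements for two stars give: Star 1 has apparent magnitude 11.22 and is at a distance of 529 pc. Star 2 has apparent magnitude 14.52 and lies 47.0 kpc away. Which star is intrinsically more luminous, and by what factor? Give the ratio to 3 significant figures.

Star 2 is more luminous, by a factor of 378.

Star 1: M = m − 5 log₁₀ d + 5 = 11.22 − 5·2.7235 + 5 = 2.603
Star 2: d = 47.0 kpc = 47000 pc
Star 2: M = m − 5 log₁₀ d + 5 = 14.52 − 5·4.6721 + 5 = -3.840
ΔM = M_1 − M_2 = 2.603 − (-3.840) = 6.443; smaller M is more luminous → Star 2.
L ratio = 10^(0.4 |ΔM|) = 10^2.577 = 377.8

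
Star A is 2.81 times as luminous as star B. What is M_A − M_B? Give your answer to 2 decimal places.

M_A − M_B ≈ -1.12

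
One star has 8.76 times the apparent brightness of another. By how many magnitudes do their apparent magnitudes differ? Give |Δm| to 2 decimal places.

|Δm| ≈ 2.36

Pogson: Δm = −2.5 log₁₀(ratio) = −2.5 log₁₀(8.76) = −2.5 × 0.9425 = -2.356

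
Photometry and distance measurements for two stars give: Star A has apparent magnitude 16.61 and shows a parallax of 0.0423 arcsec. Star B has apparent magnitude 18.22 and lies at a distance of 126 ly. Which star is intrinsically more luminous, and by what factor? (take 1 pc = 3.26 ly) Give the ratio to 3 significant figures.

Star A is more luminous, by a factor of 1.65.

Star A: d = 1/p = 1/0.0423″ = 23.64 pc
Star A: M = m − 5 log₁₀ d + 5 = 16.61 − 5·1.3737 + 5 = 14.742
Star B: d = 126 ly / 3.26 = 38.65 pc
Star B: M = m − 5 log₁₀ d + 5 = 18.22 − 5·1.5872 + 5 = 15.284
ΔM = M_A − M_B = 14.742 − (15.284) = -0.543; smaller M is more luminous → Star A.
L ratio = 10^(0.4 |ΔM|) = 10^0.217 = 1.648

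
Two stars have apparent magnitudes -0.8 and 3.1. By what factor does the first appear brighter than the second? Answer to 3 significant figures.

Δm = -0.8 − (3.1) = -3.9
Flux ratio = 10^(−0.4 Δm) = 10^(−0.4 × -3.9) = 10^1.560 = 36.31

36.3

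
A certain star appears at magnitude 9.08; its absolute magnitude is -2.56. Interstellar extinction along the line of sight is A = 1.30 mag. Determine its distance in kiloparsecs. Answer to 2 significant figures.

d ≈ 1.2 kpc

m − M = 5 log₁₀(d/10 pc) + A  ⇒  9.08 − (-2.56) − 1.30 = 5 log₁₀(d/10)
10.340 = 5 log₁₀(d/10)
log₁₀ d = (m − M − A)/5 + 1 = 3.0680
d = 10^3.0680 = 1169 pc
= 1.169 kpc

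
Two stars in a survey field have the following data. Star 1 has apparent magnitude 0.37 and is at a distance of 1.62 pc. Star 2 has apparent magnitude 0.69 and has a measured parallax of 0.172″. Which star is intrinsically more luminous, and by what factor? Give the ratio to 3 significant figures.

Star 2 is more luminous, by a factor of 9.59.

Star 1: M = m − 5 log₁₀ d + 5 = 0.37 − 5·0.2095 + 5 = 4.322
Star 2: d = 1/p = 1/0.172″ = 5.814 pc
Star 2: M = m − 5 log₁₀ d + 5 = 0.69 − 5·0.7645 + 5 = 1.868
ΔM = M_1 − M_2 = 4.322 − (1.868) = 2.455; smaller M is more luminous → Star 2.
L ratio = 10^(0.4 |ΔM|) = 10^0.982 = 9.592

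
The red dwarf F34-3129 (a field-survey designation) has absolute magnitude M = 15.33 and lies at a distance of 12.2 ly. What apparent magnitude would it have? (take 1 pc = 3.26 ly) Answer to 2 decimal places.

d = 12.2 ly / 3.26 = 3.742 pc
m = M + 5 log₁₀ d − 5 = 15.33 + 5·0.5731 − 5 = 13.196

m ≈ 13.20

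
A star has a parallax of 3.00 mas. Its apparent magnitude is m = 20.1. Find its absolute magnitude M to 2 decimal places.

M ≈ 12.49

p = 3.00 mas = 3.00×10^-3″ → d = 1/p = 333.3 pc
5 log₁₀(d/10 pc) = 5 log₁₀(333.3) − 5 = 7.614
M = m − 5 log₁₀(d/10) = 20.1 − 7.614 = 12.486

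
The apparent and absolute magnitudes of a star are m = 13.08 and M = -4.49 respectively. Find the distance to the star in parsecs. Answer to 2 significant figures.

μ = m − M = 17.570
m − M = 5 log₁₀ d − 5
log₁₀ d = (m − M)/5 + 1 = 4.5140
d = 10^4.5140 = 32660 pc

d ≈ 33000 pc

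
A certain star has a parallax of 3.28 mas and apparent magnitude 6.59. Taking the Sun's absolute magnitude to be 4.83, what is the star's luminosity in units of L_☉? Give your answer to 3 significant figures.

d = 1/p = 1000/3.28 mas = 304.9 pc
M = m − 5 log₁₀ d + 5 = 6.59 − 5·2.4841 + 5 = -0.831
M − M_☉ = -0.831 − 4.83 = -5.661
L/L_☉ = 10^(−0.4 × -5.661) = 183.8

L/L_☉ ≈ 184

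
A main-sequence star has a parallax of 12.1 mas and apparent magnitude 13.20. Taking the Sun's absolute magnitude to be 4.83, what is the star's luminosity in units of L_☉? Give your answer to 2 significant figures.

L/L_☉ ≈ 0.031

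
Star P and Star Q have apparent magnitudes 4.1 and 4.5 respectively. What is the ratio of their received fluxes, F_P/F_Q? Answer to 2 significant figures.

F_P/F_Q ≈ 1.4

Magnitude difference = -0.4
Flux ratio = 10^(−0.4 Δm) = 10^(−0.4 × -0.4) = 10^0.160 = 1.445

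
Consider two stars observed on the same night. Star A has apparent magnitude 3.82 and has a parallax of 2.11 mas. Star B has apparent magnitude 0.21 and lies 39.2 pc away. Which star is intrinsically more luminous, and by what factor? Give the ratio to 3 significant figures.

Star A is more luminous, by a factor of 5.26.

Star A: p = 2.11 mas = 2.11×10^-3″ → d = 1/p = 473.9 pc
Star A: M = m − 5 log₁₀ d + 5 = 3.82 − 5·2.6757 + 5 = -4.559
Star B: M = m − 5 log₁₀ d + 5 = 0.21 − 5·1.5933 + 5 = -2.756
ΔM = M_A − M_B = -4.559 − (-2.756) = -1.802; smaller M is more luminous → Star A.
L ratio = 10^(0.4 |ΔM|) = 10^0.721 = 5.259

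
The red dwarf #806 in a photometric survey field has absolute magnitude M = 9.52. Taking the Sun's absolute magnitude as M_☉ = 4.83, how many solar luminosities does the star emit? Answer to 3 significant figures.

L/L_☉ ≈ 0.0133

M − M_☉ = 9.52 − 4.83 = 4.690
L/L_☉ = 10^(−0.4 (M − M_☉)) = 10^-1.876 = 0.01330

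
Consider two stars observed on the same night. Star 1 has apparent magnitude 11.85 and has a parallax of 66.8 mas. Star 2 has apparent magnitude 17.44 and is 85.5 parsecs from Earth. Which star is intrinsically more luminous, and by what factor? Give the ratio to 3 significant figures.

Star 1 is more luminous, by a factor of 5.28.

Star 1: p = 66.8 mas = 0.0668″ → d = 1/p = 14.97 pc
Star 1: M = m − 5 log₁₀ d + 5 = 11.85 − 5·1.1752 + 5 = 10.974
Star 2: M = m − 5 log₁₀ d + 5 = 17.44 − 5·1.9320 + 5 = 12.780
ΔM = M_1 − M_2 = 10.974 − (12.780) = -1.806; smaller M is more luminous → Star 1.
L ratio = 10^(0.4 |ΔM|) = 10^0.723 = 5.279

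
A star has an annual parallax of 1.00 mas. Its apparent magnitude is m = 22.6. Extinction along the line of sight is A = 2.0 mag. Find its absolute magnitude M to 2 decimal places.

p = 1.00 mas = 1.00×10^-3″ → d = 1/p = 1000 pc
5 log₁₀(d/10 pc) = 5 log₁₀(1000) − 5 = 10.000
M = m − 5 log₁₀(d/10) − A = 22.6 − 10.000 − 2.0 = 10.600

M ≈ 10.60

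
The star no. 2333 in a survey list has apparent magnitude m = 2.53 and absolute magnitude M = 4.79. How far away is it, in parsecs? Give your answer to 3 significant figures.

Distance modulus: m − M = 2.53 − (4.79) = -2.260
m − M = 5 log₁₀ d − 5
log₁₀ d = (m − M)/5 + 1 = 0.5480
d = 10^0.5480 = 3.532 pc

d ≈ 3.53 pc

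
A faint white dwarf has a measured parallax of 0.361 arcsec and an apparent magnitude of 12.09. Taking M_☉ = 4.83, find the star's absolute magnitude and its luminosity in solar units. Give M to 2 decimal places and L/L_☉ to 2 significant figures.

d = 1/p = 1/0.361″ = 2.770 pc
M = m − 5 log₁₀ d + 5 = 12.09 − 5·0.4425 + 5 = 14.878
M − M_☉ = 14.878 − 4.83 = 10.048
L/L_☉ = 10^(−0.4 × 10.048) = 9.572×10^-5

M ≈ 14.88; L/L_☉ ≈ 9.6×10^-5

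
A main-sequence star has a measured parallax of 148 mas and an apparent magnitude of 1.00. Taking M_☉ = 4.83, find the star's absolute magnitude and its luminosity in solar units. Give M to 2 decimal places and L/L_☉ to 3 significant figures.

M ≈ 1.85; L/L_☉ ≈ 15.5

d = 1/p = 1000/148 mas = 6.757 pc
M = m − 5 log₁₀ d + 5 = 1.00 − 5·0.8297 + 5 = 1.851
M − M_☉ = 1.851 − 4.83 = -2.979
L/L_☉ = 10^(−0.4 × -2.979) = 15.54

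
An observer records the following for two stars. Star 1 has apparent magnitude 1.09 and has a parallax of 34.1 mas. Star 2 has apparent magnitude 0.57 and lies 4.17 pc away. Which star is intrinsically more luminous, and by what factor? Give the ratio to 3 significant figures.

Star 1 is more luminous, by a factor of 30.6.

Star 1: p = 34.1 mas = 0.0341″ → d = 1/p = 29.33 pc
Star 1: M = m − 5 log₁₀ d + 5 = 1.09 − 5·1.4672 + 5 = -1.246
Star 2: M = m − 5 log₁₀ d + 5 = 0.57 − 5·0.6201 + 5 = 2.469
ΔM = M_1 − M_2 = -1.246 − (2.469) = -3.716; smaller M is more luminous → Star 1.
L ratio = 10^(0.4 |ΔM|) = 10^1.486 = 30.64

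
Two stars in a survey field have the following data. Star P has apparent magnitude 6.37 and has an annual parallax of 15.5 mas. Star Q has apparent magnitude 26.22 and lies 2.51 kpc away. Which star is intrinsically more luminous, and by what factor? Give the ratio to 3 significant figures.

Star P: p = 15.5 mas = 0.0155″ → d = 1/p = 64.52 pc
Star P: M = m − 5 log₁₀ d + 5 = 6.37 − 5·1.8097 + 5 = 2.322
Star Q: d = 2.51 kpc = 2510 pc
Star Q: M = m − 5 log₁₀ d + 5 = 26.22 − 5·3.3997 + 5 = 14.222
ΔM = M_P − M_Q = 2.322 − (14.222) = -11.900; smaller M is more luminous → Star P.
L ratio = 10^(0.4 |ΔM|) = 10^4.760 = 57540

Star P is more luminous, by a factor of 57500.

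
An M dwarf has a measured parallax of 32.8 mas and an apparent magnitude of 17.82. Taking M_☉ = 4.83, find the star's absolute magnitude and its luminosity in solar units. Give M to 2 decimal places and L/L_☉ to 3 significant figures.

M ≈ 15.40; L/L_☉ ≈ 5.92×10^-5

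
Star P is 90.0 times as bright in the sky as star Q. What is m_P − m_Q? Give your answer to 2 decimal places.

m_P − m_Q ≈ -4.89

Pogson: Δm = −2.5 log₁₀(ratio) = −2.5 log₁₀(90.0) = −2.5 × 1.9542 = -4.886
Star P is brighter, so it has the smaller magnitude: the difference is negative.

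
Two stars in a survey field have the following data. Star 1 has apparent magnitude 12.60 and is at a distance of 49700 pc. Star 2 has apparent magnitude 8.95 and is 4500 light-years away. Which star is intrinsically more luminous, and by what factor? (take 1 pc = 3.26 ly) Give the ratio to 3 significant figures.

Star 1: M = m − 5 log₁₀ d + 5 = 12.60 − 5·4.6964 + 5 = -5.882
Star 2: d = 4500 ly / 3.26 = 1380 pc
Star 2: M = m − 5 log₁₀ d + 5 = 8.95 − 5·3.1400 + 5 = -1.750
ΔM = M_1 − M_2 = -5.882 − (-1.750) = -4.132; smaller M is more luminous → Star 1.
L ratio = 10^(0.4 |ΔM|) = 10^1.653 = 44.95

Star 1 is more luminous, by a factor of 44.9.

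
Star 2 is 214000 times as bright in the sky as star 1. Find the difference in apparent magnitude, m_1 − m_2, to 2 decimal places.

Pogson: Δm = −2.5 log₁₀(ratio) = −2.5 log₁₀(214000) = −2.5 × 5.3304 = -13.326
Star 2 is brighter so has the smaller magnitude: m_1 − m_2 is positive.

m_1 − m_2 ≈ 13.33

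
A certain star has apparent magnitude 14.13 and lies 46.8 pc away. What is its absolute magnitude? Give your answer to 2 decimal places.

5 log₁₀(d/10 pc) = 5 log₁₀(46.80) − 5 = 3.351
M = m − 5 log₁₀(d/10) = 14.13 − 3.351 = 10.779

M ≈ 10.78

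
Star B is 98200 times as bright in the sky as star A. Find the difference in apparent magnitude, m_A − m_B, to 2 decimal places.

m_A − m_B ≈ 12.48

Pogson: Δm = −2.5 log₁₀(ratio) = −2.5 log₁₀(98200) = −2.5 × 4.9921 = -12.480
Star B is brighter so has the smaller magnitude: m_A − m_B is positive.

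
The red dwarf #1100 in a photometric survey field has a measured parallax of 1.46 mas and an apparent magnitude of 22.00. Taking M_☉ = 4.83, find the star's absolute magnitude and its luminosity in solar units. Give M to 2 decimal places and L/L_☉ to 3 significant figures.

M ≈ 12.82; L/L_☉ ≈ 6.36×10^-4

d = 1/p = 1000/1.46 mas = 684.9 pc
M = m − 5 log₁₀ d + 5 = 22.00 − 5·2.8356 + 5 = 12.822
M − M_☉ = 12.822 − 4.83 = 7.992
L/L_☉ = 10^(−0.4 × 7.992) = 6.358×10^-4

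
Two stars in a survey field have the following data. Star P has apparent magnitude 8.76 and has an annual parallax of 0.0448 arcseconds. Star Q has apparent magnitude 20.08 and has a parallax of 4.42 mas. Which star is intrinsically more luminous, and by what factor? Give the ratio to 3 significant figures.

Star P is more luminous, by a factor of 328.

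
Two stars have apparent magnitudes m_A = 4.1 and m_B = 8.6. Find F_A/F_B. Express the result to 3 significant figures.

Magnitude difference = -4.5
Flux ratio = 10^(−0.4 Δm) = 10^(−0.4 × -4.5) = 10^1.800 = 63.10

F_A/F_B ≈ 63.1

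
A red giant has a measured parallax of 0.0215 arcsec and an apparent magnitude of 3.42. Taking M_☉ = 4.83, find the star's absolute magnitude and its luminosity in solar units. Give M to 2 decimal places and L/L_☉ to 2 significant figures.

M ≈ 0.08; L/L_☉ ≈ 79

d = 1/p = 1/0.0215″ = 46.51 pc
M = m − 5 log₁₀ d + 5 = 3.42 − 5·1.6676 + 5 = 0.082
M − M_☉ = 0.082 − 4.83 = -4.748
L/L_☉ = 10^(−0.4 × -4.748) = 79.27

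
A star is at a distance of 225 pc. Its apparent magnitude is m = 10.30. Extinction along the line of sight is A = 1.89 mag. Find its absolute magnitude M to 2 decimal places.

5 log₁₀(d/10 pc) = 5 log₁₀(225.0) − 5 = 6.761
M = m − 5 log₁₀(d/10) − A = 10.30 − 6.761 − 1.89 = 1.649

M ≈ 1.65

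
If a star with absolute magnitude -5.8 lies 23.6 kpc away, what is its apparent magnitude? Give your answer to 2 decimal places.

m ≈ 11.06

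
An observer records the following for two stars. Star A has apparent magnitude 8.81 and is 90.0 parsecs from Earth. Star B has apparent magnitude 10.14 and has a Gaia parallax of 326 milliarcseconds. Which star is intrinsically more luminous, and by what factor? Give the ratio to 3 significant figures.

Star A: M = m − 5 log₁₀ d + 5 = 8.81 − 5·1.9542 + 5 = 4.039
Star B: p = 326 mas = 0.326″ → d = 1/p = 3.067 pc
Star B: M = m − 5 log₁₀ d + 5 = 10.14 − 5·0.4868 + 5 = 12.706
ΔM = M_A − M_B = 4.039 − (12.706) = -8.667; smaller M is more luminous → Star A.
L ratio = 10^(0.4 |ΔM|) = 10^3.467 = 2930

Star A is more luminous, by a factor of 2930.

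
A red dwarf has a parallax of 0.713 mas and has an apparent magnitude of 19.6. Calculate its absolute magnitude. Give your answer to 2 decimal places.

M ≈ 8.87

p = 0.713 mas = 7.13×10^-4″ → d = 1/p = 1403 pc
5 log₁₀(d/10 pc) = 5 log₁₀(1403) − 5 = 10.735
M = m − 5 log₁₀(d/10) = 19.6 − 10.735 = 8.865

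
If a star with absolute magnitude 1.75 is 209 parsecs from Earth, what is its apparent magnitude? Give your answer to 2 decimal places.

m = M + 5 log₁₀ d − 5 = 1.75 + 5·2.3201 − 5 = 8.351

m ≈ 8.35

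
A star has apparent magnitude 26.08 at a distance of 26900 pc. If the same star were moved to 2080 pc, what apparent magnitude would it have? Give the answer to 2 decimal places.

m ≈ 20.52

Flux ∝ 1/d², so Δm = 5 log₁₀(d₂/d₁) = 5 log₁₀(2080/26900) = -5.558
m₂ = m₁ + Δm = 26.08 + (-5.558) = 20.522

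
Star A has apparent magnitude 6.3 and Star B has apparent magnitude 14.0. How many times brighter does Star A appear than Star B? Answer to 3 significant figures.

1200

Magnitude difference = -7.7
Flux ratio = 10^(−0.4 Δm) = 10^(−0.4 × -7.7) = 10^3.080 = 1202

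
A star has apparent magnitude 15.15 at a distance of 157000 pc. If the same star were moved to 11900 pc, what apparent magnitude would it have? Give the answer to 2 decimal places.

Flux ∝ 1/d², so Δm = 5 log₁₀(d₂/d₁) = 5 log₁₀(11900/157000) = -5.602
m₂ = m₁ + Δm = 15.15 + (-5.602) = 9.548

m ≈ 9.55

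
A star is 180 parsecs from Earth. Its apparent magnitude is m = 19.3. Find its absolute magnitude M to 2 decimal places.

5 log₁₀(d/10 pc) = 5 log₁₀(180.0) − 5 = 6.276
M = m − 5 log₁₀(d/10) = 19.3 − 6.276 = 13.024

M ≈ 13.02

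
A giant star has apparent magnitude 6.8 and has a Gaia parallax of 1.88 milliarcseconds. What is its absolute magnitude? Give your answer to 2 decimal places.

M ≈ -1.83

p = 1.88 mas = 1.88×10^-3″ → d = 1/p = 531.9 pc
5 log₁₀(d/10 pc) = 5 log₁₀(531.9) − 5 = 8.629
M = m − 5 log₁₀(d/10) = 6.8 − 8.629 = -1.829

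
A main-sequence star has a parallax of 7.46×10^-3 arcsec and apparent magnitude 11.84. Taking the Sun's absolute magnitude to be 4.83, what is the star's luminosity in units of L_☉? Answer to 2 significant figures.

d = 1/p = 1/7.46×10^-3″ = 134.0 pc
M = m − 5 log₁₀ d + 5 = 11.84 − 5·2.1273 + 5 = 6.204
M − M_☉ = 6.204 − 4.83 = 1.374
L/L_☉ = 10^(−0.4 × 1.374) = 0.2822

L/L_☉ ≈ 0.28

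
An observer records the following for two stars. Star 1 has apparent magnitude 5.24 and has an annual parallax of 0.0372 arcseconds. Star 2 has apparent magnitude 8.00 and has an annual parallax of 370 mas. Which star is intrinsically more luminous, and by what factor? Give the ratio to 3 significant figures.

Star 1 is more luminous, by a factor of 1260.

Star 1: d = 1/p = 1/0.0372″ = 26.88 pc
Star 1: M = m − 5 log₁₀ d + 5 = 5.24 − 5·1.4295 + 5 = 3.093
Star 2: p = 370 mas = 0.370″ → d = 1/p = 2.703 pc
Star 2: M = m − 5 log₁₀ d + 5 = 8.00 − 5·0.4318 + 5 = 10.841
ΔM = M_1 − M_2 = 3.093 − (10.841) = -7.748; smaller M is more luminous → Star 1.
L ratio = 10^(0.4 |ΔM|) = 10^3.099 = 1257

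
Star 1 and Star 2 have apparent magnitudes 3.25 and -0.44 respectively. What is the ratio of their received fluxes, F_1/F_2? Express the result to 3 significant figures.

Magnitude difference = 3.69
Flux ratio = 10^(−0.4 Δm) = 10^(−0.4 × 3.69) = 10^-1.476 = 0.03342

F_1/F_2 ≈ 0.0334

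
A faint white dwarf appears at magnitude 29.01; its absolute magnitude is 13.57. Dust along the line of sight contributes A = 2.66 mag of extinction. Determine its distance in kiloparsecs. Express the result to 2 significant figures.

m − M = 5 log₁₀(d/10 pc) + A  ⇒  29.01 − (13.57) − 2.66 = 5 log₁₀(d/10)
12.780 = 5 log₁₀(d/10)
log₁₀ d = (m − M − A)/5 + 1 = 3.5560
d = 10^3.5560 = 3597 pc
= 3.597 kpc

d ≈ 3.6 kpc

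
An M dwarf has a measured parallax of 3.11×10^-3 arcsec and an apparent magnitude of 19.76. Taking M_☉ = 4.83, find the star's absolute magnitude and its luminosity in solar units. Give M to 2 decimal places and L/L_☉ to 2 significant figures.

M ≈ 12.22; L/L_☉ ≈ 1.1×10^-3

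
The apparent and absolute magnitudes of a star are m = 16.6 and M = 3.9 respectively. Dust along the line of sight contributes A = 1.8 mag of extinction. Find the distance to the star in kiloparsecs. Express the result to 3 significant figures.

d ≈ 1.51 kpc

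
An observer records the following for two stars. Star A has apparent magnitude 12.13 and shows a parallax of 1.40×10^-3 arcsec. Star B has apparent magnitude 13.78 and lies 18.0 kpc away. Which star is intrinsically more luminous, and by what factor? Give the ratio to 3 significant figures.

Star B is more luminous, by a factor of 139.

Star A: d = 1/p = 1/1.40×10^-3″ = 714.3 pc
Star A: M = m − 5 log₁₀ d + 5 = 12.13 − 5·2.8539 + 5 = 2.861
Star B: d = 18.0 kpc = 18000 pc
Star B: M = m − 5 log₁₀ d + 5 = 13.78 − 5·4.2553 + 5 = -2.496
ΔM = M_A − M_B = 2.861 − (-2.496) = 5.357; smaller M is more luminous → Star B.
L ratio = 10^(0.4 |ΔM|) = 10^2.143 = 138.9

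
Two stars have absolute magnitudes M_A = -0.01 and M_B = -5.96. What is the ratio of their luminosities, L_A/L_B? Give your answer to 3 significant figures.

ΔM = M_A − M_B = 5.95
L_A/L_B = 10^(−0.4 ΔM) = 10^-2.380 = 4.169×10^-3

L_A/L_B ≈ 4.17×10^-3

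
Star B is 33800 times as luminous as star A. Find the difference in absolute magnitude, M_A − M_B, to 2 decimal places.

Pogson: ΔM = −2.5 log₁₀(ratio) = −2.5 log₁₀(33800) = −2.5 × 4.5289 = -11.322
Star B is brighter so has the smaller magnitude: M_A − M_B is positive.

M_A − M_B ≈ 11.32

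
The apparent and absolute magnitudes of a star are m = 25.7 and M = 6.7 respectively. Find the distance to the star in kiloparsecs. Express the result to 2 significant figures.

d ≈ 63 kpc

Distance modulus: m − M = 25.7 − (6.7) = 19.000
m − M = 5 log₁₀ d − 5
log₁₀ d = (m − M)/5 + 1 = 4.8000
d = 10^4.8000 = 63100 pc
= 63.10 kpc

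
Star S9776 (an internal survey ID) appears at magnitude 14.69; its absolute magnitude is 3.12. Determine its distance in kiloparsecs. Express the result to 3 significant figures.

d ≈ 2.06 kpc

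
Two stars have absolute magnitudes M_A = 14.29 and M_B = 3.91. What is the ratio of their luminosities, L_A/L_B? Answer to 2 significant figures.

ΔM = M_A − M_B = 10.38
L_A/L_B = 10^(−0.4 ΔM) = 10^-4.152 = 7.047×10^-5

L_A/L_B ≈ 7.0×10^-5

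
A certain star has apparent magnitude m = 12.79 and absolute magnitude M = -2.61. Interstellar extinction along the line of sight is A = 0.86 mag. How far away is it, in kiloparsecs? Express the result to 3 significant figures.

d ≈ 8.09 kpc

m − M = 5 log₁₀(d/10 pc) + A  ⇒  12.79 − (-2.61) − 0.86 = 5 log₁₀(d/10)
14.540 = 5 log₁₀(d/10)
log₁₀ d = (m − M − A)/5 + 1 = 3.9080
d = 10^3.9080 = 8091 pc
= 8.091 kpc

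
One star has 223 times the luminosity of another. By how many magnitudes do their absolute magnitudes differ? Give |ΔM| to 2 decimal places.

|ΔM| ≈ 5.87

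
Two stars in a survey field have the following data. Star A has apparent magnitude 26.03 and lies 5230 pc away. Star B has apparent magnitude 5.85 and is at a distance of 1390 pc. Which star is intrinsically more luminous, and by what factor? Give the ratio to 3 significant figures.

Star A: M = m − 5 log₁₀ d + 5 = 26.03 − 5·3.7185 + 5 = 12.437
Star B: M = m − 5 log₁₀ d + 5 = 5.85 − 5·3.1430 + 5 = -4.865
ΔM = M_A − M_B = 12.437 − (-4.865) = 17.303; smaller M is more luminous → Star B.
L ratio = 10^(0.4 |ΔM|) = 10^6.921 = 8.337×10^6

Star B is more luminous, by a factor of 8.34×10^6.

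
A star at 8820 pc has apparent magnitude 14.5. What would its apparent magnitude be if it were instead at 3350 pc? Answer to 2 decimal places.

m ≈ 12.40

Flux ∝ 1/d², so Δm = 5 log₁₀(d₂/d₁) = 5 log₁₀(3350/8820) = -2.102
m₂ = m₁ + Δm = 14.5 + (-2.102) = 12.398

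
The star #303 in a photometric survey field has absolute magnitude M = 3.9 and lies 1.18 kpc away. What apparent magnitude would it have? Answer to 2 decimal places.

d = 1.18 kpc = 1180 pc
m = M + 5 log₁₀ d − 5 = 3.9 + 5·3.0719 − 5 = 14.259

m ≈ 14.26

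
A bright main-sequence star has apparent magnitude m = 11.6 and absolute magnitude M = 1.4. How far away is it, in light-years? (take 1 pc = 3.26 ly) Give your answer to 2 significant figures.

d ≈ 3600 ly

μ = m − M = 10.200
m − M = 5 log₁₀ d − 5
log₁₀ d = (m − M)/5 + 1 = 3.0400
d = 10^3.0400 = 1096 pc
= 3575 ly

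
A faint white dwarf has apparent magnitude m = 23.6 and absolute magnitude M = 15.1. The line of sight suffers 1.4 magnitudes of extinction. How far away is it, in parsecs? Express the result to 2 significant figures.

m − M = 5 log₁₀(d/10 pc) + A  ⇒  23.6 − (15.1) − 1.4 = 5 log₁₀(d/10)
7.100 = 5 log₁₀(d/10)
log₁₀ d = (m − M − A)/5 + 1 = 2.4200
d = 10^2.4200 = 263.0 pc

d ≈ 260 pc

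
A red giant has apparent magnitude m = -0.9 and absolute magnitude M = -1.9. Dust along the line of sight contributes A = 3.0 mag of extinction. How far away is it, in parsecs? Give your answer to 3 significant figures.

d ≈ 3.98 pc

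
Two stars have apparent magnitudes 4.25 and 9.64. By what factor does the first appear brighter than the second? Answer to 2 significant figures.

140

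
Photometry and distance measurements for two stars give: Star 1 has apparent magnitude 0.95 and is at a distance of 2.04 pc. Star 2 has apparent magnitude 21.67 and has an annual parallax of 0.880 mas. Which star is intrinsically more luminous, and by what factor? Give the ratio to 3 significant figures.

Star 1 is more luminous, by a factor of 625.

Star 1: M = m − 5 log₁₀ d + 5 = 0.95 − 5·0.3096 + 5 = 4.402
Star 2: p = 0.880 mas = 8.80×10^-4″ → d = 1/p = 1136 pc
Star 2: M = m − 5 log₁₀ d + 5 = 21.67 − 5·3.0555 + 5 = 11.392
ΔM = M_1 − M_2 = 4.402 − (11.392) = -6.991; smaller M is more luminous → Star 1.
L ratio = 10^(0.4 |ΔM|) = 10^2.796 = 625.5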